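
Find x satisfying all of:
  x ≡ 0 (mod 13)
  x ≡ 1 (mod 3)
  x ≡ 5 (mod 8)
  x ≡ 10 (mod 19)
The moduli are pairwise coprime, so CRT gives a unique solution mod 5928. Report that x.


Product of moduli M = 13 · 3 · 8 · 19 = 5928.
Merge one congruence at a time:
  Start: x ≡ 0 (mod 13).
  Combine with x ≡ 1 (mod 3); new modulus lcm = 39.
    Write x = 0 + 13·t and substitute into x ≡ 1 (mod 3): 13·t ≡ 1 − 0 = 1 (mod 3).
    Reduce coefficients mod 3: 1·t ≡ 1 (mod 3).
    So t ≡ 1 (mod 3).
    Then x = 0 + 13·1 = 13, valid modulo lcm(13, 3) = 39: x ≡ 13 (mod 39).
  Combine with x ≡ 5 (mod 8); new modulus lcm = 312.
    Write x = 13 + 39·t and substitute into x ≡ 5 (mod 8): 39·t ≡ 5 − 13 = -8 (mod 8).
    Reduce coefficients mod 8: 7·t ≡ 0 (mod 8).
    The inverse of 7 mod 8 is 7 (since 7·7 = 49 = 6·8 + 1), so t ≡ 7·0 = 0 ≡ 0 (mod 8).
    Then x = 13 + 39·0 = 13, valid modulo lcm(39, 8) = 312: x ≡ 13 (mod 312).
  Combine with x ≡ 10 (mod 19); new modulus lcm = 5928.
    Write x = 13 + 312·t and substitute into x ≡ 10 (mod 19): 312·t ≡ 10 − 13 = -3 (mod 19).
    Reduce coefficients mod 19: 8·t ≡ 16 (mod 19).
    The inverse of 8 mod 19 is 12 (since 8·12 = 96 = 5·19 + 1), so t ≡ 12·16 = 192 ≡ 2 (mod 19).
    Then x = 13 + 312·2 = 637, valid modulo lcm(312, 19) = 5928: x ≡ 637 (mod 5928).
Verify against each original: 637 mod 13 = 0, 637 mod 3 = 1, 637 mod 8 = 5, 637 mod 19 = 10.

x ≡ 637 (mod 5928).


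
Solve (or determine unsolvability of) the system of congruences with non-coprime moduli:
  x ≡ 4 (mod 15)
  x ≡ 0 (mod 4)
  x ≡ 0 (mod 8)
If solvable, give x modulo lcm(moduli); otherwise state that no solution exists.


Moduli 15, 4, 8 are not pairwise coprime, so CRT works modulo lcm(m_i) when all pairwise compatibility conditions hold.
Pairwise compatibility: gcd(m_i, m_j) must divide a_i - a_j for every pair.
Merge one congruence at a time:
  Start: x ≡ 4 (mod 15).
  Combine with x ≡ 0 (mod 4): gcd(15, 4) = 1; 0 - 4 = -4, which IS divisible by 1, so compatible.
    Write x = 4 + 15·t and substitute into x ≡ 0 (mod 4): 15·t ≡ 0 − 4 = -4 (mod 4).
    Reduce coefficients mod 4: 3·t ≡ 0 (mod 4).
    The inverse of 3 mod 4 is 3 (since 3·3 = 9 = 2·4 + 1), so t ≡ 3·0 = 0 ≡ 0 (mod 4).
    Then x = 4 + 15·0 = 4, valid modulo lcm(15, 4) = 60: x ≡ 4 (mod 60).
  Combine with x ≡ 0 (mod 8): gcd(60, 8) = 4; 0 - 4 = -4, which IS divisible by 4, so compatible.
    Write x = 4 + 60·t and substitute into x ≡ 0 (mod 8): 60·t ≡ 0 − 4 = -4 (mod 8).
    Divide the congruence (and modulus) by g = 4: 15·t ≡ -1 (mod 2).
    Reduce coefficients mod 2: 1·t ≡ 1 (mod 2).
    So t ≡ 1 (mod 2).
    Then x = 4 + 60·1 = 64, valid modulo lcm(60, 8) = 120: x ≡ 64 (mod 120).
Verify: 64 mod 15 = 4, 64 mod 4 = 0, 64 mod 8 = 0.

x ≡ 64 (mod 120).


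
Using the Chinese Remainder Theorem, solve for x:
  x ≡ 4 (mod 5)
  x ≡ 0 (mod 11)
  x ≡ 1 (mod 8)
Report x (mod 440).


Moduli 5, 11, 8 are pairwise coprime; by CRT there is a unique solution modulo M = 5 · 11 · 8 = 440.
Solve pairwise, accumulating the modulus:
  Start with x ≡ 4 (mod 5).
  Combine with x ≡ 0 (mod 11): since gcd(5, 11) = 1, we get a unique residue mod 55.
    Write x = 4 + 5·t and substitute into x ≡ 0 (mod 11): 5·t ≡ 0 − 4 = -4 (mod 11).
    Reduce coefficients mod 11: 5·t ≡ 7 (mod 11).
    The inverse of 5 mod 11 is 9 (since 5·9 = 45 = 4·11 + 1), so t ≡ 9·7 = 63 ≡ 8 (mod 11).
    Then x = 4 + 5·8 = 44, valid modulo lcm(5, 11) = 55: x ≡ 44 (mod 55).
  Combine with x ≡ 1 (mod 8): since gcd(55, 8) = 1, we get a unique residue mod 440.
    Write x = 44 + 55·t and substitute into x ≡ 1 (mod 8): 55·t ≡ 1 − 44 = -43 (mod 8).
    Reduce coefficients mod 8: 7·t ≡ 5 (mod 8).
    The inverse of 7 mod 8 is 7 (since 7·7 = 49 = 6·8 + 1), so t ≡ 7·5 = 35 ≡ 3 (mod 8).
    Then x = 44 + 55·3 = 209, valid modulo lcm(55, 8) = 440: x ≡ 209 (mod 440).
Verify: 209 mod 5 = 4 ✓, 209 mod 11 = 0 ✓, 209 mod 8 = 1 ✓.

x ≡ 209 (mod 440).


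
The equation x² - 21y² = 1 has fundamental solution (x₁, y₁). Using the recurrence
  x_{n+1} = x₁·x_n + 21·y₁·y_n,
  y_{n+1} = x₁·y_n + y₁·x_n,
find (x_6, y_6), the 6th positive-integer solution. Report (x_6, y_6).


Step 1: Find the fundamental solution (x₁, y₁) of x² - 21y² = 1.
  Expand √21 as a continued fraction. a₀ = ⌊√21⌋ = 4; iterate m_{k+1} = d_k·a_k − m_k, d_{k+1} = (21 − m_{k+1}²)/d_k, a_{k+1} = ⌊(a₀ + m_{k+1})/d_{k+1}⌋ (starting m₀ = 0, d₀ = 1), with convergents p_k = a_k·p_{k-1} + p_{k-2}, q_k = a_k·q_{k-1} + q_{k-2} (p₋₁ = 1, q₋₁ = 0):
  k = 0: a₀ = 4; p₀/q₀ = 4/1; p₀² − 21·q₀² = 16 − 21 = -5.
  k = 1: m = 4, d = 5, a = ⌊(4 + 4)/5⌋ = 1; p/q = (1·4 + 1)/(1·1 + 0) = 5/1; p² − 21·q² = 25 − 21 = 4.
  k = 2: m = 1, d = 4, a = ⌊(4 + 1)/4⌋ = 1; p/q = (1·5 + 4)/(1·1 + 1) = 9/2; p² − 21·q² = 81 − 84 = -3.
  k = 3: m = 3, d = 3, a = ⌊(4 + 3)/3⌋ = 2; p/q = (2·9 + 5)/(2·2 + 1) = 23/5; p² − 21·q² = 529 − 525 = 4.
  k = 4: m = 3, d = 4, a = ⌊(4 + 3)/4⌋ = 1; p/q = (1·23 + 9)/(1·5 + 2) = 32/7; p² − 21·q² = 1024 − 1029 = -5.
  k = 5: m = 1, d = 5, a = ⌊(4 + 1)/5⌋ = 1; p/q = (1·32 + 23)/(1·7 + 5) = 55/12; p² − 21·q² = 3025 − 3024 = 1.
  The first convergent with p² − 21·q² = 1 gives the fundamental solution (x₁, y₁) = (55, 12).
Step 2: Apply the recurrence (x_{n+1}, y_{n+1}) = (x₁x_n + 21y₁y_n, x₁y_n + y₁x_n) repeatedly.
  From (x_1, y_1) = (55, 12): x_2 = 55·55 + 21·12·12 = 6049; y_2 = 55·12 + 12·55 = 1320.
  From (x_2, y_2) = (6049, 1320): x_3 = 55·6049 + 21·12·1320 = 665335; y_3 = 55·1320 + 12·6049 = 145188.
  From (x_3, y_3) = (665335, 145188): x_4 = 55·665335 + 21·12·145188 = 73180801; y_4 = 55·145188 + 12·665335 = 15969360.
  From (x_4, y_4) = (73180801, 15969360): x_5 = 55·73180801 + 21·12·15969360 = 8049222775; y_5 = 55·15969360 + 12·73180801 = 1756484412.
  From (x_5, y_5) = (8049222775, 1756484412): x_6 = 55·8049222775 + 21·12·1756484412 = 885341324449; y_6 = 55·1756484412 + 12·8049222775 = 193197315960.
Step 3: Verify x_6² - 21·y_6² = 783829260777109485153601 - 783829260777109485153600 = 1 (should be 1). ✓

(x_1, y_1) = (55, 12); (x_6, y_6) = (885341324449, 193197315960).


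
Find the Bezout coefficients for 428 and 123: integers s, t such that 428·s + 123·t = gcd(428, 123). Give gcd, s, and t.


Euclidean algorithm on (428, 123) — divide until remainder is 0:
  428 = 3 · 123 + 59
  123 = 2 · 59 + 5
  59 = 11 · 5 + 4
  5 = 1 · 4 + 1
  4 = 4 · 1 + 0
gcd(428, 123) = 1.
Track Bezout coefficients alongside the remainders: start with r₀ = 428 = a·1 + b·0 (s = 1, t = 0) and r₁ = 123 = a·0 + b·1 (s = 0, t = 1); each new remainder r_{k+1} = r_{k-1} − q_k·r_k inherits s_{k+1} = s_{k-1} − q_k·s_k, t_{k+1} = t_{k-1} − q_k·t_k, so r_k = a·s_k + b·t_k at every step:
  q = 3: r = 59, s = 1 − 3·0 = 1, t = 0 − 3·1 = -3  (check: 428·1 + 123·(-3) = 59)
  q = 2: r = 5, s = 0 − 2·1 = -2, t = 1 − 2·(-3) = 7  (check: 428·(-2) + 123·7 = 5)
  q = 11: r = 4, s = 1 − 11·(-2) = 23, t = -3 − 11·7 = -80  (check: 428·23 + 123·(-80) = 4)
  q = 1: r = 1, s = -2 − 1·23 = -25, t = 7 − 1·(-80) = 87  (check: 428·(-25) + 123·87 = 1)
The row with r = 1 (the gcd) gives the Bezout coefficients s = -25, t = 87.
Result: 428 · (-25) + 123 · (87) = 1.

gcd(428, 123) = 1; s = -25, t = 87 (check: 428·(-25) + 123·87 = 1).


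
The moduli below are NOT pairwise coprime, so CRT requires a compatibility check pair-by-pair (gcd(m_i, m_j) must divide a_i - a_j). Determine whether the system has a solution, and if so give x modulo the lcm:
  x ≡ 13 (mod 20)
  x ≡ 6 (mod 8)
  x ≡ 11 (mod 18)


Moduli 20, 8, 18 are not pairwise coprime, so CRT works modulo lcm(m_i) when all pairwise compatibility conditions hold.
Pairwise compatibility: gcd(m_i, m_j) must divide a_i - a_j for every pair.
Merge one congruence at a time:
  Start: x ≡ 13 (mod 20).
  Combine with x ≡ 6 (mod 8): gcd(20, 8) = 4, and 6 - 13 = -7 is NOT divisible by 4.
    ⇒ system is inconsistent (no integer solution).

No solution (the system is inconsistent).


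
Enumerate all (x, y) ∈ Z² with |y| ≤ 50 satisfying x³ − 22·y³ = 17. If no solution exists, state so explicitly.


The equation is x³ - 22y³ = 17. For fixed y, x³ = 22·y³ + 17, so a solution requires the RHS to be a perfect cube.
Strategy: iterate y from -50 to 50, compute RHS = 22·y³ + 17, and check whether it is a (positive or negative) perfect cube.
Check small values of y:
  y = 0: RHS = 17 is not a perfect cube.
  y = 1: RHS = 39 is not a perfect cube.
  y = -1: RHS = -5 is not a perfect cube.
  y = 2: RHS = 193 is not a perfect cube.
  y = -2: RHS = -159 is not a perfect cube.
  y = 3: RHS = 611 is not a perfect cube.
  y = -3: RHS = -577 is not a perfect cube.
Continuing the search up to |y| = 50 finds no solutions either.
No (x, y) in the scanned range satisfies the equation.

No integer solutions with |y| ≤ 50.


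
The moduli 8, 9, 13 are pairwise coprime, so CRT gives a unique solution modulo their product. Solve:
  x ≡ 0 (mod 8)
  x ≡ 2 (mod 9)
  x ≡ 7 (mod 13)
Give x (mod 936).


Moduli 8, 9, 13 are pairwise coprime; by CRT there is a unique solution modulo M = 8 · 9 · 13 = 936.
Solve pairwise, accumulating the modulus:
  Start with x ≡ 0 (mod 8).
  Combine with x ≡ 2 (mod 9): since gcd(8, 9) = 1, we get a unique residue mod 72.
    Write x = 0 + 8·t and substitute into x ≡ 2 (mod 9): 8·t ≡ 2 − 0 = 2 (mod 9).
    The inverse of 8 mod 9 is 8 (since 8·8 = 64 = 7·9 + 1), so t ≡ 8·2 = 16 ≡ 7 (mod 9).
    Then x = 0 + 8·7 = 56, valid modulo lcm(8, 9) = 72: x ≡ 56 (mod 72).
  Combine with x ≡ 7 (mod 13): since gcd(72, 13) = 1, we get a unique residue mod 936.
    Write x = 56 + 72·t and substitute into x ≡ 7 (mod 13): 72·t ≡ 7 − 56 = -49 (mod 13).
    Reduce coefficients mod 13: 7·t ≡ 3 (mod 13).
    The inverse of 7 mod 13 is 2 (since 7·2 = 14 = 1·13 + 1), so t ≡ 2·3 = 6 ≡ 6 (mod 13).
    Then x = 56 + 72·6 = 488, valid modulo lcm(72, 13) = 936: x ≡ 488 (mod 936).
Verify: 488 mod 8 = 0 ✓, 488 mod 9 = 2 ✓, 488 mod 13 = 7 ✓.

x ≡ 488 (mod 936).


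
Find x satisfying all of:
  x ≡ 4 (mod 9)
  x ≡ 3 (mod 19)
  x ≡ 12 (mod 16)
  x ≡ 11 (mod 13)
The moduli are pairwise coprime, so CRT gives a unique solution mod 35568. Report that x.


Product of moduli M = 9 · 19 · 16 · 13 = 35568.
Merge one congruence at a time:
  Start: x ≡ 4 (mod 9).
  Combine with x ≡ 3 (mod 19); new modulus lcm = 171.
    Write x = 4 + 9·t and substitute into x ≡ 3 (mod 19): 9·t ≡ 3 − 4 = -1 (mod 19).
    Reduce coefficients mod 19: 9·t ≡ 18 (mod 19).
    The inverse of 9 mod 19 is 17 (since 9·17 = 153 = 8·19 + 1), so t ≡ 17·18 = 306 ≡ 2 (mod 19).
    Then x = 4 + 9·2 = 22, valid modulo lcm(9, 19) = 171: x ≡ 22 (mod 171).
  Combine with x ≡ 12 (mod 16); new modulus lcm = 2736.
    Write x = 22 + 171·t and substitute into x ≡ 12 (mod 16): 171·t ≡ 12 − 22 = -10 (mod 16).
    Reduce coefficients mod 16: 11·t ≡ 6 (mod 16).
    The inverse of 11 mod 16 is 3 (since 11·3 = 33 = 2·16 + 1), so t ≡ 3·6 = 18 ≡ 2 (mod 16).
    Then x = 22 + 171·2 = 364, valid modulo lcm(171, 16) = 2736: x ≡ 364 (mod 2736).
  Combine with x ≡ 11 (mod 13); new modulus lcm = 35568.
    Write x = 364 + 2736·t and substitute into x ≡ 11 (mod 13): 2736·t ≡ 11 − 364 = -353 (mod 13).
    Reduce coefficients mod 13: 6·t ≡ 11 (mod 13).
    The inverse of 6 mod 13 is 11 (since 6·11 = 66 = 5·13 + 1), so t ≡ 11·11 = 121 ≡ 4 (mod 13).
    Then x = 364 + 2736·4 = 11308, valid modulo lcm(2736, 13) = 35568: x ≡ 11308 (mod 35568).
Verify against each original: 11308 mod 9 = 4, 11308 mod 19 = 3, 11308 mod 16 = 12, 11308 mod 13 = 11.

x ≡ 11308 (mod 35568).


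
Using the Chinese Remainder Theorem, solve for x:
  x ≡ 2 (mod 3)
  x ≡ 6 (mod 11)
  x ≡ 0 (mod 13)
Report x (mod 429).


Moduli 3, 11, 13 are pairwise coprime; by CRT there is a unique solution modulo M = 3 · 11 · 13 = 429.
Solve pairwise, accumulating the modulus:
  Start with x ≡ 2 (mod 3).
  Combine with x ≡ 6 (mod 11): since gcd(3, 11) = 1, we get a unique residue mod 33.
    Write x = 2 + 3·t and substitute into x ≡ 6 (mod 11): 3·t ≡ 6 − 2 = 4 (mod 11).
    The inverse of 3 mod 11 is 4 (since 3·4 = 12 = 1·11 + 1), so t ≡ 4·4 = 16 ≡ 5 (mod 11).
    Then x = 2 + 3·5 = 17, valid modulo lcm(3, 11) = 33: x ≡ 17 (mod 33).
  Combine with x ≡ 0 (mod 13): since gcd(33, 13) = 1, we get a unique residue mod 429.
    Write x = 17 + 33·t and substitute into x ≡ 0 (mod 13): 33·t ≡ 0 − 17 = -17 (mod 13).
    Reduce coefficients mod 13: 7·t ≡ 9 (mod 13).
    The inverse of 7 mod 13 is 2 (since 7·2 = 14 = 1·13 + 1), so t ≡ 2·9 = 18 ≡ 5 (mod 13).
    Then x = 17 + 33·5 = 182, valid modulo lcm(33, 13) = 429: x ≡ 182 (mod 429).
Verify: 182 mod 3 = 2 ✓, 182 mod 11 = 6 ✓, 182 mod 13 = 0 ✓.

x ≡ 182 (mod 429).


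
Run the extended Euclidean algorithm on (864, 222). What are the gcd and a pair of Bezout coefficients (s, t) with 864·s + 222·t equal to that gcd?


Euclidean algorithm on (864, 222) — divide until remainder is 0:
  864 = 3 · 222 + 198
  222 = 1 · 198 + 24
  198 = 8 · 24 + 6
  24 = 4 · 6 + 0
gcd(864, 222) = 6.
Track Bezout coefficients alongside the remainders: start with r₀ = 864 = a·1 + b·0 (s = 1, t = 0) and r₁ = 222 = a·0 + b·1 (s = 0, t = 1); each new remainder r_{k+1} = r_{k-1} − q_k·r_k inherits s_{k+1} = s_{k-1} − q_k·s_k, t_{k+1} = t_{k-1} − q_k·t_k, so r_k = a·s_k + b·t_k at every step:
  q = 3: r = 198, s = 1 − 3·0 = 1, t = 0 − 3·1 = -3  (check: 864·1 + 222·(-3) = 198)
  q = 1: r = 24, s = 0 − 1·1 = -1, t = 1 − 1·(-3) = 4  (check: 864·(-1) + 222·4 = 24)
  q = 8: r = 6, s = 1 − 8·(-1) = 9, t = -3 − 8·4 = -35  (check: 864·9 + 222·(-35) = 6)
The row with r = 6 (the gcd) gives the Bezout coefficients s = 9, t = -35.
Result: 864 · (9) + 222 · (-35) = 6.

gcd(864, 222) = 6; s = 9, t = -35 (check: 864·9 + 222·(-35) = 6).


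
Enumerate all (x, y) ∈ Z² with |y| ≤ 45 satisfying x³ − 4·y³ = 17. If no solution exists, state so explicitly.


The equation is x³ - 4y³ = 17. For fixed y, x³ = 4·y³ + 17, so a solution requires the RHS to be a perfect cube.
Strategy: iterate y from -45 to 45, compute RHS = 4·y³ + 17, and check whether it is a (positive or negative) perfect cube.
Check small values of y:
  y = 0: RHS = 17 is not a perfect cube.
  y = 1: RHS = 21 is not a perfect cube.
  y = -1: RHS = 13 is not a perfect cube.
  y = 2: RHS = 49 is not a perfect cube.
  y = -2: RHS = -15 is not a perfect cube.
  y = 3: RHS = 125 = (5)³ ⇒ x = 5 works.
  y = -3: RHS = -91 is not a perfect cube.
Continuing the search up to |y| = 45 finds no further solutions beyond those listed.
Collected solutions: (5, 3).

Solutions (with |y| ≤ 45): (5, 3).


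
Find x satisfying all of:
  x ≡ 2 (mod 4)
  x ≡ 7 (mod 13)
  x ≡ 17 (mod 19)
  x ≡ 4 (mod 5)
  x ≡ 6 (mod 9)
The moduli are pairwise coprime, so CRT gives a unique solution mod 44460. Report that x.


Product of moduli M = 4 · 13 · 19 · 5 · 9 = 44460.
Merge one congruence at a time:
  Start: x ≡ 2 (mod 4).
  Combine with x ≡ 7 (mod 13); new modulus lcm = 52.
    Write x = 2 + 4·t and substitute into x ≡ 7 (mod 13): 4·t ≡ 7 − 2 = 5 (mod 13).
    The inverse of 4 mod 13 is 10 (since 4·10 = 40 = 3·13 + 1), so t ≡ 10·5 = 50 ≡ 11 (mod 13).
    Then x = 2 + 4·11 = 46, valid modulo lcm(4, 13) = 52: x ≡ 46 (mod 52).
  Combine with x ≡ 17 (mod 19); new modulus lcm = 988.
    Write x = 46 + 52·t and substitute into x ≡ 17 (mod 19): 52·t ≡ 17 − 46 = -29 (mod 19).
    Reduce coefficients mod 19: 14·t ≡ 9 (mod 19).
    The inverse of 14 mod 19 is 15 (since 14·15 = 210 = 11·19 + 1), so t ≡ 15·9 = 135 ≡ 2 (mod 19).
    Then x = 46 + 52·2 = 150, valid modulo lcm(52, 19) = 988: x ≡ 150 (mod 988).
  Combine with x ≡ 4 (mod 5); new modulus lcm = 4940.
    Write x = 150 + 988·t and substitute into x ≡ 4 (mod 5): 988·t ≡ 4 − 150 = -146 (mod 5).
    Reduce coefficients mod 5: 3·t ≡ 4 (mod 5).
    The inverse of 3 mod 5 is 2 (since 3·2 = 6 = 1·5 + 1), so t ≡ 2·4 = 8 ≡ 3 (mod 5).
    Then x = 150 + 988·3 = 3114, valid modulo lcm(988, 5) = 4940: x ≡ 3114 (mod 4940).
  Combine with x ≡ 6 (mod 9); new modulus lcm = 44460.
    Write x = 3114 + 4940·t and substitute into x ≡ 6 (mod 9): 4940·t ≡ 6 − 3114 = -3108 (mod 9).
    Reduce coefficients mod 9: 8·t ≡ 6 (mod 9).
    The inverse of 8 mod 9 is 8 (since 8·8 = 64 = 7·9 + 1), so t ≡ 8·6 = 48 ≡ 3 (mod 9).
    Then x = 3114 + 4940·3 = 17934, valid modulo lcm(4940, 9) = 44460: x ≡ 17934 (mod 44460).
Verify against each original: 17934 mod 4 = 2, 17934 mod 13 = 7, 17934 mod 19 = 17, 17934 mod 5 = 4, 17934 mod 9 = 6.

x ≡ 17934 (mod 44460).


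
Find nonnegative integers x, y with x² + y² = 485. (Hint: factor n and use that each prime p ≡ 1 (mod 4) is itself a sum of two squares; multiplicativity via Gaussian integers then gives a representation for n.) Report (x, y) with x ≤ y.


Step 1: Factor n = 485 = 5 · 97.
Step 2: Check the mod-4 condition on each prime factor: 5 ≡ 1 (mod 4), exponent 1; 97 ≡ 1 (mod 4), exponent 1.
All primes ≡ 3 (mod 4) appear to even exponent (or don't appear), so by the two-squares theorem n IS expressible as a sum of two squares.
Step 3: Build a representation. Here n = 5 · 97 is a product of primes ≡ 1 (mod 4). Each prime p ≡ 1 (mod 4) is itself a sum of two squares; find a² by testing p − a² for a perfect square:
  5: 5 − 1² = 4 = 2² ⇒ 5 = 1² + 2².
  97: 97 − 1² = 96, 97 − 2² = 93, 97 − 3² = 88, 97 − 4² = 81 = 9² ⇒ 97 = 4² + 9².
  Combine using the Brahmagupta–Fibonacci identity (a² + b²)(c² + d²) = (ac − bd)² + (ad + bc)² = (ac + bd)² + (ad − bc)²:
  5 · 97 = 485: from (1² + 2²)(4² + 9²), take (1·4 − 2·9, 1·9 + 2·4) = (4 − 18, 9 + 8) = (-14, 17); dropping signs (only squares matter) gives (14, 17); check 14² + 17² = 196 + 289 = 485 ✓.
Step 4: Order so x ≤ y and verify: 14² + 17² = 196 + 289 = 485 = n. ✓

n = 485 = 14² + 17² (one valid representation with x ≤ y).


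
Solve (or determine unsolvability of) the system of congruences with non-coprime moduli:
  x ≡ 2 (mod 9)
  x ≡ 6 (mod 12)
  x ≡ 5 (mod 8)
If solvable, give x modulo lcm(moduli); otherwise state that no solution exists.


Moduli 9, 12, 8 are not pairwise coprime, so CRT works modulo lcm(m_i) when all pairwise compatibility conditions hold.
Pairwise compatibility: gcd(m_i, m_j) must divide a_i - a_j for every pair.
Merge one congruence at a time:
  Start: x ≡ 2 (mod 9).
  Combine with x ≡ 6 (mod 12): gcd(9, 12) = 3, and 6 - 2 = 4 is NOT divisible by 3.
    ⇒ system is inconsistent (no integer solution).

No solution (the system is inconsistent).


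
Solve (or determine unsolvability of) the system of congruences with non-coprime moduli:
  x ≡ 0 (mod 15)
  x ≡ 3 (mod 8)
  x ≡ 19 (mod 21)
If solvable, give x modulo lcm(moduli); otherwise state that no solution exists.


Moduli 15, 8, 21 are not pairwise coprime, so CRT works modulo lcm(m_i) when all pairwise compatibility conditions hold.
Pairwise compatibility: gcd(m_i, m_j) must divide a_i - a_j for every pair.
Merge one congruence at a time:
  Start: x ≡ 0 (mod 15).
  Combine with x ≡ 3 (mod 8): gcd(15, 8) = 1; 3 - 0 = 3, which IS divisible by 1, so compatible.
    Write x = 0 + 15·t and substitute into x ≡ 3 (mod 8): 15·t ≡ 3 − 0 = 3 (mod 8).
    Reduce coefficients mod 8: 7·t ≡ 3 (mod 8).
    The inverse of 7 mod 8 is 7 (since 7·7 = 49 = 6·8 + 1), so t ≡ 7·3 = 21 ≡ 5 (mod 8).
    Then x = 0 + 15·5 = 75, valid modulo lcm(15, 8) = 120: x ≡ 75 (mod 120).
  Combine with x ≡ 19 (mod 21): gcd(120, 21) = 3, and 19 - 75 = -56 is NOT divisible by 3.
    ⇒ system is inconsistent (no integer solution).

No solution (the system is inconsistent).


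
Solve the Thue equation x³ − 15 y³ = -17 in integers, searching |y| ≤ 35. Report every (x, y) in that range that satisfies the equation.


The equation is x³ - 15y³ = -17. For fixed y, x³ = 15·y³ − 17, so a solution requires the RHS to be a perfect cube.
Strategy: iterate y from -35 to 35, compute RHS = 15·y³ − 17, and check whether it is a (positive or negative) perfect cube.
Check small values of y:
  y = 0: RHS = -17 is not a perfect cube.
  y = 1: RHS = -2 is not a perfect cube.
  y = -1: RHS = -32 is not a perfect cube.
  y = 2: RHS = 103 is not a perfect cube.
  y = -2: RHS = -137 is not a perfect cube.
  y = 3: RHS = 388 is not a perfect cube.
  y = -3: RHS = -422 is not a perfect cube.
Continuing the search up to |y| = 35 finds no solutions either.
No (x, y) in the scanned range satisfies the equation.

No integer solutions with |y| ≤ 35.


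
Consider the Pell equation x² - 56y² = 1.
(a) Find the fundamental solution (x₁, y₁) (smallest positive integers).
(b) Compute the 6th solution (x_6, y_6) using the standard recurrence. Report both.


Step 1: Find the fundamental solution (x₁, y₁) of x² - 56y² = 1.
  Expand √56 as a continued fraction. a₀ = ⌊√56⌋ = 7; iterate m_{k+1} = d_k·a_k − m_k, d_{k+1} = (56 − m_{k+1}²)/d_k, a_{k+1} = ⌊(a₀ + m_{k+1})/d_{k+1}⌋ (starting m₀ = 0, d₀ = 1), with convergents p_k = a_k·p_{k-1} + p_{k-2}, q_k = a_k·q_{k-1} + q_{k-2} (p₋₁ = 1, q₋₁ = 0):
  k = 0: a₀ = 7; p₀/q₀ = 7/1; p₀² − 56·q₀² = 49 − 56 = -7.
  k = 1: m = 7, d = 7, a = ⌊(7 + 7)/7⌋ = 2; p/q = (2·7 + 1)/(2·1 + 0) = 15/2; p² − 56·q² = 225 − 224 = 1.
  The first convergent with p² − 56·q² = 1 gives the fundamental solution (x₁, y₁) = (15, 2).
Step 2: Apply the recurrence (x_{n+1}, y_{n+1}) = (x₁x_n + 56y₁y_n, x₁y_n + y₁x_n) repeatedly.
  From (x_1, y_1) = (15, 2): x_2 = 15·15 + 56·2·2 = 449; y_2 = 15·2 + 2·15 = 60.
  From (x_2, y_2) = (449, 60): x_3 = 15·449 + 56·2·60 = 13455; y_3 = 15·60 + 2·449 = 1798.
  From (x_3, y_3) = (13455, 1798): x_4 = 15·13455 + 56·2·1798 = 403201; y_4 = 15·1798 + 2·13455 = 53880.
  From (x_4, y_4) = (403201, 53880): x_5 = 15·403201 + 56·2·53880 = 12082575; y_5 = 15·53880 + 2·403201 = 1614602.
  From (x_5, y_5) = (12082575, 1614602): x_6 = 15·12082575 + 56·2·1614602 = 362074049; y_6 = 15·1614602 + 2·12082575 = 48384180.
Step 3: Verify x_6² - 56·y_6² = 131097616959254401 - 131097616959254400 = 1 (should be 1). ✓

(x_1, y_1) = (15, 2); (x_6, y_6) = (362074049, 48384180).


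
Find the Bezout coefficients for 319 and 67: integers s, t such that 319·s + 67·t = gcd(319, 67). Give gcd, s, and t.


Euclidean algorithm on (319, 67) — divide until remainder is 0:
  319 = 4 · 67 + 51
  67 = 1 · 51 + 16
  51 = 3 · 16 + 3
  16 = 5 · 3 + 1
  3 = 3 · 1 + 0
gcd(319, 67) = 1.
Track Bezout coefficients alongside the remainders: start with r₀ = 319 = a·1 + b·0 (s = 1, t = 0) and r₁ = 67 = a·0 + b·1 (s = 0, t = 1); each new remainder r_{k+1} = r_{k-1} − q_k·r_k inherits s_{k+1} = s_{k-1} − q_k·s_k, t_{k+1} = t_{k-1} − q_k·t_k, so r_k = a·s_k + b·t_k at every step:
  q = 4: r = 51, s = 1 − 4·0 = 1, t = 0 − 4·1 = -4  (check: 319·1 + 67·(-4) = 51)
  q = 1: r = 16, s = 0 − 1·1 = -1, t = 1 − 1·(-4) = 5  (check: 319·(-1) + 67·5 = 16)
  q = 3: r = 3, s = 1 − 3·(-1) = 4, t = -4 − 3·5 = -19  (check: 319·4 + 67·(-19) = 3)
  q = 5: r = 1, s = -1 − 5·4 = -21, t = 5 − 5·(-19) = 100  (check: 319·(-21) + 67·100 = 1)
The row with r = 1 (the gcd) gives the Bezout coefficients s = -21, t = 100.
Result: 319 · (-21) + 67 · (100) = 1.

gcd(319, 67) = 1; s = -21, t = 100 (check: 319·(-21) + 67·100 = 1).


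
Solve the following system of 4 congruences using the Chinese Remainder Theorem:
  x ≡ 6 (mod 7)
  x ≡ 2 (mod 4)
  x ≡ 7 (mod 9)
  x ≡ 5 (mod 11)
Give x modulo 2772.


Product of moduli M = 7 · 4 · 9 · 11 = 2772.
Merge one congruence at a time:
  Start: x ≡ 6 (mod 7).
  Combine with x ≡ 2 (mod 4); new modulus lcm = 28.
    Write x = 6 + 7·t and substitute into x ≡ 2 (mod 4): 7·t ≡ 2 − 6 = -4 (mod 4).
    Reduce coefficients mod 4: 3·t ≡ 0 (mod 4).
    The inverse of 3 mod 4 is 3 (since 3·3 = 9 = 2·4 + 1), so t ≡ 3·0 = 0 ≡ 0 (mod 4).
    Then x = 6 + 7·0 = 6, valid modulo lcm(7, 4) = 28: x ≡ 6 (mod 28).
  Combine with x ≡ 7 (mod 9); new modulus lcm = 252.
    Write x = 6 + 28·t and substitute into x ≡ 7 (mod 9): 28·t ≡ 7 − 6 = 1 (mod 9).
    Reduce coefficients mod 9: 1·t ≡ 1 (mod 9).
    So t ≡ 1 (mod 9).
    Then x = 6 + 28·1 = 34, valid modulo lcm(28, 9) = 252: x ≡ 34 (mod 252).
  Combine with x ≡ 5 (mod 11); new modulus lcm = 2772.
    Write x = 34 + 252·t and substitute into x ≡ 5 (mod 11): 252·t ≡ 5 − 34 = -29 (mod 11).
    Reduce coefficients mod 11: 10·t ≡ 4 (mod 11).
    The inverse of 10 mod 11 is 10 (since 10·10 = 100 = 9·11 + 1), so t ≡ 10·4 = 40 ≡ 7 (mod 11).
    Then x = 34 + 252·7 = 1798, valid modulo lcm(252, 11) = 2772: x ≡ 1798 (mod 2772).
Verify against each original: 1798 mod 7 = 6, 1798 mod 4 = 2, 1798 mod 9 = 7, 1798 mod 11 = 5.

x ≡ 1798 (mod 2772).


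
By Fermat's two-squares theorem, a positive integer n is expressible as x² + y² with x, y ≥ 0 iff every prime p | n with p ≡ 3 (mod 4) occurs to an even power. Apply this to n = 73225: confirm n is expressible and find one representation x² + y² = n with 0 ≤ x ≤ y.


Step 1: Factor n = 73225 = 5^2 · 29 · 101.
Step 2: Check the mod-4 condition on each prime factor: 5 ≡ 1 (mod 4), exponent 2; 29 ≡ 1 (mod 4), exponent 1; 101 ≡ 1 (mod 4), exponent 1.
All primes ≡ 3 (mod 4) appear to even exponent (or don't appear), so by the two-squares theorem n IS expressible as a sum of two squares.
Step 3: Build a representation. Group n = k² · m with k = 5 and m = 29 · 101 = 2929 (a product of primes ≡ 1 (mod 4)); a representation of m scales to one of n via (k·x)² + (k·y)² = k²(x² + y²). Each prime p ≡ 1 (mod 4) is itself a sum of two squares; find a² by testing p − a² for a perfect square:
  29: 29 − 1² = 28, 29 − 2² = 25 = 5² ⇒ 29 = 2² + 5².
  101: 101 − 1² = 100 = 10² ⇒ 101 = 1² + 10².
  Combine using the Brahmagupta–Fibonacci identity (a² + b²)(c² + d²) = (ac − bd)² + (ad + bc)² = (ac + bd)² + (ad − bc)²:
  29 · 101 = 2929: from (2² + 5²)(1² + 10²), take (2·1 − 5·10, 2·10 + 5·1) = (2 − 50, 20 + 5) = (-48, 25); dropping signs (only squares matter) gives (48, 25); check 48² + 25² = 2304 + 625 = 2929 ✓.
  Scale by k = 5: (5·48, 5·25) = (240, 125).
Step 4: Order so x ≤ y and verify: 125² + 240² = 15625 + 57600 = 73225 = n. ✓

n = 73225 = 125² + 240² (one valid representation with x ≤ y).


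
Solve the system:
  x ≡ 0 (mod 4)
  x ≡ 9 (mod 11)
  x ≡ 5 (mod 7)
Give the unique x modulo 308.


Moduli 4, 11, 7 are pairwise coprime; by CRT there is a unique solution modulo M = 4 · 11 · 7 = 308.
Solve pairwise, accumulating the modulus:
  Start with x ≡ 0 (mod 4).
  Combine with x ≡ 9 (mod 11): since gcd(4, 11) = 1, we get a unique residue mod 44.
    Write x = 0 + 4·t and substitute into x ≡ 9 (mod 11): 4·t ≡ 9 − 0 = 9 (mod 11).
    The inverse of 4 mod 11 is 3 (since 4·3 = 12 = 1·11 + 1), so t ≡ 3·9 = 27 ≡ 5 (mod 11).
    Then x = 0 + 4·5 = 20, valid modulo lcm(4, 11) = 44: x ≡ 20 (mod 44).
  Combine with x ≡ 5 (mod 7): since gcd(44, 7) = 1, we get a unique residue mod 308.
    Write x = 20 + 44·t and substitute into x ≡ 5 (mod 7): 44·t ≡ 5 − 20 = -15 (mod 7).
    Reduce coefficients mod 7: 2·t ≡ 6 (mod 7).
    The inverse of 2 mod 7 is 4 (since 2·4 = 8 = 1·7 + 1), so t ≡ 4·6 = 24 ≡ 3 (mod 7).
    Then x = 20 + 44·3 = 152, valid modulo lcm(44, 7) = 308: x ≡ 152 (mod 308).
Verify: 152 mod 4 = 0 ✓, 152 mod 11 = 9 ✓, 152 mod 7 = 5 ✓.

x ≡ 152 (mod 308).


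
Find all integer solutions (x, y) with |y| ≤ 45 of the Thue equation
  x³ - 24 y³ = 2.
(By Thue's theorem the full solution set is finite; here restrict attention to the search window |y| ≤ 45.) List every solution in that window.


The equation is x³ - 24y³ = 2. For fixed y, x³ = 24·y³ + 2, so a solution requires the RHS to be a perfect cube.
Strategy: iterate y from -45 to 45, compute RHS = 24·y³ + 2, and check whether it is a (positive or negative) perfect cube.
Check small values of y:
  y = 0: RHS = 2 is not a perfect cube.
  y = 1: RHS = 26 is not a perfect cube.
  y = -1: RHS = -22 is not a perfect cube.
  y = 2: RHS = 194 is not a perfect cube.
  y = -2: RHS = -190 is not a perfect cube.
  y = 3: RHS = 650 is not a perfect cube.
  y = -3: RHS = -646 is not a perfect cube.
Continuing the search up to |y| = 45 finds no solutions either.
No (x, y) in the scanned range satisfies the equation.

No integer solutions with |y| ≤ 45.


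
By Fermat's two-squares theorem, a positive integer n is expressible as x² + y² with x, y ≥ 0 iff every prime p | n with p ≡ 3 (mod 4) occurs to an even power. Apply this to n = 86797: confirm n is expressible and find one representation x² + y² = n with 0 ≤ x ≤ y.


Step 1: Factor n = 86797 = 29 · 41 · 73.
Step 2: Check the mod-4 condition on each prime factor: 29 ≡ 1 (mod 4), exponent 1; 41 ≡ 1 (mod 4), exponent 1; 73 ≡ 1 (mod 4), exponent 1.
All primes ≡ 3 (mod 4) appear to even exponent (or don't appear), so by the two-squares theorem n IS expressible as a sum of two squares.
Step 3: Build a representation. Here n = 29 · 41 · 73 is a product of primes ≡ 1 (mod 4). Each prime p ≡ 1 (mod 4) is itself a sum of two squares; find a² by testing p − a² for a perfect square:
  29: 29 − 1² = 28, 29 − 2² = 25 = 5² ⇒ 29 = 2² + 5².
  41: 41 − 1² = 40, 41 − 2² = 37, 41 − 3² = 32, 41 − 4² = 25 = 5² ⇒ 41 = 4² + 5².
  73: 73 − 1² = 72, 73 − 2² = 69, 73 − 3² = 64 = 8² ⇒ 73 = 3² + 8².
  Combine using the Brahmagupta–Fibonacci identity (a² + b²)(c² + d²) = (ac − bd)² + (ad + bc)² = (ac + bd)² + (ad − bc)²:
  29 · 41 = 1189: from (2² + 5²)(4² + 5²), take (2·4 − 5·5, 2·5 + 5·4) = (8 − 25, 10 + 20) = (-17, 30); dropping signs (only squares matter) gives (17, 30); check 17² + 30² = 289 + 900 = 1189 ✓.
  1189 · 73 = 86797: from (17² + 30²)(3² + 8²), take (17·3 − 30·8, 17·8 + 30·3) = (51 − 240, 136 + 90) = (-189, 226); dropping signs (only squares matter) gives (189, 226); check 189² + 226² = 35721 + 51076 = 86797 ✓.
Step 4: Order so x ≤ y and verify: 189² + 226² = 35721 + 51076 = 86797 = n. ✓

n = 86797 = 189² + 226² (one valid representation with x ≤ y).


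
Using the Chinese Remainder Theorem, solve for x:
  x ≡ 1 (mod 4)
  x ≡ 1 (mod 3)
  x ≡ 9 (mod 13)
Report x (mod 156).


Moduli 4, 3, 13 are pairwise coprime; by CRT there is a unique solution modulo M = 4 · 3 · 13 = 156.
Solve pairwise, accumulating the modulus:
  Start with x ≡ 1 (mod 4).
  Combine with x ≡ 1 (mod 3): since gcd(4, 3) = 1, we get a unique residue mod 12.
    Write x = 1 + 4·t and substitute into x ≡ 1 (mod 3): 4·t ≡ 1 − 1 = 0 (mod 3).
    Reduce coefficients mod 3: 1·t ≡ 0 (mod 3).
    So t ≡ 0 (mod 3).
    Then x = 1 + 4·0 = 1, valid modulo lcm(4, 3) = 12: x ≡ 1 (mod 12).
  Combine with x ≡ 9 (mod 13): since gcd(12, 13) = 1, we get a unique residue mod 156.
    Write x = 1 + 12·t and substitute into x ≡ 9 (mod 13): 12·t ≡ 9 − 1 = 8 (mod 13).
    The inverse of 12 mod 13 is 12 (since 12·12 = 144 = 11·13 + 1), so t ≡ 12·8 = 96 ≡ 5 (mod 13).
    Then x = 1 + 12·5 = 61, valid modulo lcm(12, 13) = 156: x ≡ 61 (mod 156).
Verify: 61 mod 4 = 1 ✓, 61 mod 3 = 1 ✓, 61 mod 13 = 9 ✓.

x ≡ 61 (mod 156).


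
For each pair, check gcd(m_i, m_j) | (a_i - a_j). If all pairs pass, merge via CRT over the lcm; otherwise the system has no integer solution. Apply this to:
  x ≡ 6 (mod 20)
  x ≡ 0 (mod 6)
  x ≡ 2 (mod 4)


Moduli 20, 6, 4 are not pairwise coprime, so CRT works modulo lcm(m_i) when all pairwise compatibility conditions hold.
Pairwise compatibility: gcd(m_i, m_j) must divide a_i - a_j for every pair.
Merge one congruence at a time:
  Start: x ≡ 6 (mod 20).
  Combine with x ≡ 0 (mod 6): gcd(20, 6) = 2; 0 - 6 = -6, which IS divisible by 2, so compatible.
    Write x = 6 + 20·t and substitute into x ≡ 0 (mod 6): 20·t ≡ 0 − 6 = -6 (mod 6).
    Divide the congruence (and modulus) by g = 2: 10·t ≡ -3 (mod 3).
    Reduce coefficients mod 3: 1·t ≡ 0 (mod 3).
    So t ≡ 0 (mod 3).
    Then x = 6 + 20·0 = 6, valid modulo lcm(20, 6) = 60: x ≡ 6 (mod 60).
  Combine with x ≡ 2 (mod 4): gcd(60, 4) = 4; 2 - 6 = -4, which IS divisible by 4, so compatible.
    Write x = 6 + 60·t and substitute into x ≡ 2 (mod 4): 60·t ≡ 2 − 6 = -4 (mod 4).
    Divide the congruence (and modulus) by g = 4: 15·t ≡ -1 (mod 1).
    Modulo 1 every t works; take t = 0.
    Then x = 6 + 60·0 = 6, valid modulo lcm(60, 4) = 60: x ≡ 6 (mod 60).
Verify: 6 mod 20 = 6, 6 mod 6 = 0, 6 mod 4 = 2.

x ≡ 6 (mod 60).


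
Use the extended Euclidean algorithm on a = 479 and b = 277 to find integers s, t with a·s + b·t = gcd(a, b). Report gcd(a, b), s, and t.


Euclidean algorithm on (479, 277) — divide until remainder is 0:
  479 = 1 · 277 + 202
  277 = 1 · 202 + 75
  202 = 2 · 75 + 52
  75 = 1 · 52 + 23
  52 = 2 · 23 + 6
  23 = 3 · 6 + 5
  6 = 1 · 5 + 1
  5 = 5 · 1 + 0
gcd(479, 277) = 1.
Track Bezout coefficients alongside the remainders: start with r₀ = 479 = a·1 + b·0 (s = 1, t = 0) and r₁ = 277 = a·0 + b·1 (s = 0, t = 1); each new remainder r_{k+1} = r_{k-1} − q_k·r_k inherits s_{k+1} = s_{k-1} − q_k·s_k, t_{k+1} = t_{k-1} − q_k·t_k, so r_k = a·s_k + b·t_k at every step:
  q = 1: r = 202, s = 1 − 1·0 = 1, t = 0 − 1·1 = -1  (check: 479·1 + 277·(-1) = 202)
  q = 1: r = 75, s = 0 − 1·1 = -1, t = 1 − 1·(-1) = 2  (check: 479·(-1) + 277·2 = 75)
  q = 2: r = 52, s = 1 − 2·(-1) = 3, t = -1 − 2·2 = -5  (check: 479·3 + 277·(-5) = 52)
  q = 1: r = 23, s = -1 − 1·3 = -4, t = 2 − 1·(-5) = 7  (check: 479·(-4) + 277·7 = 23)
  q = 2: r = 6, s = 3 − 2·(-4) = 11, t = -5 − 2·7 = -19  (check: 479·11 + 277·(-19) = 6)
  q = 3: r = 5, s = -4 − 3·11 = -37, t = 7 − 3·(-19) = 64  (check: 479·(-37) + 277·64 = 5)
  q = 1: r = 1, s = 11 − 1·(-37) = 48, t = -19 − 1·64 = -83  (check: 479·48 + 277·(-83) = 1)
The row with r = 1 (the gcd) gives the Bezout coefficients s = 48, t = -83.
Result: 479 · (48) + 277 · (-83) = 1.

gcd(479, 277) = 1; s = 48, t = -83 (check: 479·48 + 277·(-83) = 1).


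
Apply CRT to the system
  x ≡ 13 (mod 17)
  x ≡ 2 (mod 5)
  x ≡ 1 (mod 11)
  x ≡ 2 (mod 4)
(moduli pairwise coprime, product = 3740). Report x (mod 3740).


Product of moduli M = 17 · 5 · 11 · 4 = 3740.
Merge one congruence at a time:
  Start: x ≡ 13 (mod 17).
  Combine with x ≡ 2 (mod 5); new modulus lcm = 85.
    Write x = 13 + 17·t and substitute into x ≡ 2 (mod 5): 17·t ≡ 2 − 13 = -11 (mod 5).
    Reduce coefficients mod 5: 2·t ≡ 4 (mod 5).
    The inverse of 2 mod 5 is 3 (since 2·3 = 6 = 1·5 + 1), so t ≡ 3·4 = 12 ≡ 2 (mod 5).
    Then x = 13 + 17·2 = 47, valid modulo lcm(17, 5) = 85: x ≡ 47 (mod 85).
  Combine with x ≡ 1 (mod 11); new modulus lcm = 935.
    Write x = 47 + 85·t and substitute into x ≡ 1 (mod 11): 85·t ≡ 1 − 47 = -46 (mod 11).
    Reduce coefficients mod 11: 8·t ≡ 9 (mod 11).
    The inverse of 8 mod 11 is 7 (since 8·7 = 56 = 5·11 + 1), so t ≡ 7·9 = 63 ≡ 8 (mod 11).
    Then x = 47 + 85·8 = 727, valid modulo lcm(85, 11) = 935: x ≡ 727 (mod 935).
  Combine with x ≡ 2 (mod 4); new modulus lcm = 3740.
    Write x = 727 + 935·t and substitute into x ≡ 2 (mod 4): 935·t ≡ 2 − 727 = -725 (mod 4).
    Reduce coefficients mod 4: 3·t ≡ 3 (mod 4).
    The inverse of 3 mod 4 is 3 (since 3·3 = 9 = 2·4 + 1), so t ≡ 3·3 = 9 ≡ 1 (mod 4).
    Then x = 727 + 935·1 = 1662, valid modulo lcm(935, 4) = 3740: x ≡ 1662 (mod 3740).
Verify against each original: 1662 mod 17 = 13, 1662 mod 5 = 2, 1662 mod 11 = 1, 1662 mod 4 = 2.

x ≡ 1662 (mod 3740).


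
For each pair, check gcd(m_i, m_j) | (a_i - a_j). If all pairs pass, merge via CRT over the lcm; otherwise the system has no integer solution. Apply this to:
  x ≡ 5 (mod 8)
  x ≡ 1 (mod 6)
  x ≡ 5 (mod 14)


Moduli 8, 6, 14 are not pairwise coprime, so CRT works modulo lcm(m_i) when all pairwise compatibility conditions hold.
Pairwise compatibility: gcd(m_i, m_j) must divide a_i - a_j for every pair.
Merge one congruence at a time:
  Start: x ≡ 5 (mod 8).
  Combine with x ≡ 1 (mod 6): gcd(8, 6) = 2; 1 - 5 = -4, which IS divisible by 2, so compatible.
    Write x = 5 + 8·t and substitute into x ≡ 1 (mod 6): 8·t ≡ 1 − 5 = -4 (mod 6).
    Divide the congruence (and modulus) by g = 2: 4·t ≡ -2 (mod 3).
    Reduce coefficients mod 3: 1·t ≡ 1 (mod 3).
    So t ≡ 1 (mod 3).
    Then x = 5 + 8·1 = 13, valid modulo lcm(8, 6) = 24: x ≡ 13 (mod 24).
  Combine with x ≡ 5 (mod 14): gcd(24, 14) = 2; 5 - 13 = -8, which IS divisible by 2, so compatible.
    Write x = 13 + 24·t and substitute into x ≡ 5 (mod 14): 24·t ≡ 5 − 13 = -8 (mod 14).
    Divide the congruence (and modulus) by g = 2: 12·t ≡ -4 (mod 7).
    Reduce coefficients mod 7: 5·t ≡ 3 (mod 7).
    The inverse of 5 mod 7 is 3 (since 5·3 = 15 = 2·7 + 1), so t ≡ 3·3 = 9 ≡ 2 (mod 7).
    Then x = 13 + 24·2 = 61, valid modulo lcm(24, 14) = 168: x ≡ 61 (mod 168).
Verify: 61 mod 8 = 5, 61 mod 6 = 1, 61 mod 14 = 5.

x ≡ 61 (mod 168).


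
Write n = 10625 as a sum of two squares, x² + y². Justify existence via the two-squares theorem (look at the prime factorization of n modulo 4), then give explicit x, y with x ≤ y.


Step 1: Factor n = 10625 = 5^4 · 17.
Step 2: Check the mod-4 condition on each prime factor: 5 ≡ 1 (mod 4), exponent 4; 17 ≡ 1 (mod 4), exponent 1.
All primes ≡ 3 (mod 4) appear to even exponent (or don't appear), so by the two-squares theorem n IS expressible as a sum of two squares.
Step 3: Build a representation. Group n = k² · m with k = 5 and m = 5 · 5 · 17 = 425 (a product of primes ≡ 1 (mod 4)); a representation of m scales to one of n via (k·x)² + (k·y)² = k²(x² + y²). Each prime p ≡ 1 (mod 4) is itself a sum of two squares; find a² by testing p − a² for a perfect square:
  5: 5 − 1² = 4 = 2² ⇒ 5 = 1² + 2².
  17: 17 − 1² = 16 = 4² ⇒ 17 = 1² + 4².
  Combine using the Brahmagupta–Fibonacci identity (a² + b²)(c² + d²) = (ac − bd)² + (ad + bc)² = (ac + bd)² + (ad − bc)²:
  5 · 5 = 25: from (1² + 2²)(1² + 2²), take (1·1 − 2·2, 1·2 + 2·1) = (1 − 4, 2 + 2) = (-3, 4); dropping signs (only squares matter) gives (3, 4); check 3² + 4² = 9 + 16 = 25 ✓.
  25 · 17 = 425: from (3² + 4²)(1² + 4²), take (3·1 − 4·4, 3·4 + 4·1) = (3 − 16, 12 + 4) = (-13, 16); dropping signs (only squares matter) gives (13, 16); check 13² + 16² = 169 + 256 = 425 ✓.
  Scale by k = 5: (5·13, 5·16) = (65, 80).
Step 4: Order so x ≤ y and verify: 65² + 80² = 4225 + 6400 = 10625 = n. ✓

n = 10625 = 65² + 80² (one valid representation with x ≤ y).


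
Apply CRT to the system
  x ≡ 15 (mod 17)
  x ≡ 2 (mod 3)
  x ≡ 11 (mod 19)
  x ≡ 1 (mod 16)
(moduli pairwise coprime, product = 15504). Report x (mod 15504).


Product of moduli M = 17 · 3 · 19 · 16 = 15504.
Merge one congruence at a time:
  Start: x ≡ 15 (mod 17).
  Combine with x ≡ 2 (mod 3); new modulus lcm = 51.
    Write x = 15 + 17·t and substitute into x ≡ 2 (mod 3): 17·t ≡ 2 − 15 = -13 (mod 3).
    Reduce coefficients mod 3: 2·t ≡ 2 (mod 3).
    The inverse of 2 mod 3 is 2 (since 2·2 = 4 = 1·3 + 1), so t ≡ 2·2 = 4 ≡ 1 (mod 3).
    Then x = 15 + 17·1 = 32, valid modulo lcm(17, 3) = 51: x ≡ 32 (mod 51).
  Combine with x ≡ 11 (mod 19); new modulus lcm = 969.
    Write x = 32 + 51·t and substitute into x ≡ 11 (mod 19): 51·t ≡ 11 − 32 = -21 (mod 19).
    Reduce coefficients mod 19: 13·t ≡ 17 (mod 19).
    The inverse of 13 mod 19 is 3 (since 13·3 = 39 = 2·19 + 1), so t ≡ 3·17 = 51 ≡ 13 (mod 19).
    Then x = 32 + 51·13 = 695, valid modulo lcm(51, 19) = 969: x ≡ 695 (mod 969).
  Combine with x ≡ 1 (mod 16); new modulus lcm = 15504.
    Write x = 695 + 969·t and substitute into x ≡ 1 (mod 16): 969·t ≡ 1 − 695 = -694 (mod 16).
    Reduce coefficients mod 16: 9·t ≡ 10 (mod 16).
    The inverse of 9 mod 16 is 9 (since 9·9 = 81 = 5·16 + 1), so t ≡ 9·10 = 90 ≡ 10 (mod 16).
    Then x = 695 + 969·10 = 10385, valid modulo lcm(969, 16) = 15504: x ≡ 10385 (mod 15504).
Verify against each original: 10385 mod 17 = 15, 10385 mod 3 = 2, 10385 mod 19 = 11, 10385 mod 16 = 1.

x ≡ 10385 (mod 15504).
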